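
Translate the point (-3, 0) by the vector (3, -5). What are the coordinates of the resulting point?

Translation by (3, -5) (homogeneous matrix [[1, 0, 3], [0, 1, -5], [0, 0, 1]]):
x' = -3 + 3 = 0
y' = 0 + -5 = -5
Result: (0, -5)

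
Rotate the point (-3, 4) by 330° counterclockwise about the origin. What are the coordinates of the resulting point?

Rotation matrix for 330°: [[cos 330°, -sin 330°], [sin 330°, cos 330°]] ≈ [[0.866025, 0.500000], [-0.500000, 0.866025]]
[[0.866025, 0.500000], [-0.500000, 0.866025]] × [-3, 4]ᵀ ≈ [-0.5981, 4.9641]ᵀ
Result: (-0.5981, 4.9641)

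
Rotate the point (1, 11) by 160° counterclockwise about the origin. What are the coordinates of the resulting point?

Rotation matrix for 160°: [[cos 160°, -sin 160°], [sin 160°, cos 160°]] ≈ [[-0.939693, -0.342020], [0.342020, -0.939693]]
[[-0.939693, -0.342020], [0.342020, -0.939693]] × [1, 11]ᵀ ≈ [-4.7019, -9.9946]ᵀ
Result: (-4.7019, -9.9946)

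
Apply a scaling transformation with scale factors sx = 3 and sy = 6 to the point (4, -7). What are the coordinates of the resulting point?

Scaling matrix:
[[3, 0], [0, 6]]
Result: (4 × 3, -7 × 6) = (12, -42)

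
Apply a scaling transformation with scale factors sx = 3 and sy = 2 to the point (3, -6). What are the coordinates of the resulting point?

Scaling matrix:
[[3, 0], [0, 2]]
Result: (3 × 3, -6 × 2) = (9, -12)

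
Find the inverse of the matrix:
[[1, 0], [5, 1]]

For [[a,b],[c,d]], inverse = (1/det)·[[d,-b],[-c,a]]
det = (1)(1) - (0)(5) = 1 - 0 = 1
Inverse = [[1, 0], [-5, 1]]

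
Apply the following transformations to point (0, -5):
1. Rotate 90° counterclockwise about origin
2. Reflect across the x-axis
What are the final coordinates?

Step 1: Rotate 90° → (5, 0)
Step 2: Reflect across x-axis → (5, 0)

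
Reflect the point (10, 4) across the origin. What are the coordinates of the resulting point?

Reflection across origin: (10, 4) → (-10, -4)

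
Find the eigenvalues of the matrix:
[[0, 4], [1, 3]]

Characteristic equation: det(A - λI) = 0
λ² - (trace)λ + (det) = 0
trace = 0 + 3 = 3, det = (0)(3) - (4)(1) = -4
λ² - (3)λ + (-4) = 0
λ = (3 ± √((3)² - 4·(-4))) / 2 = (3 ± √25) / 2
Solving: λ = -1, 4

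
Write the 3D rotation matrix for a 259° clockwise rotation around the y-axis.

Rotation matrix for clockwise 259° around y-axis:
A clockwise rotation by 259° is a counterclockwise rotation by -259°.
cos(-259°) = -0.1908, sin(-259°) = 0.9816
Result: [[-0.1908, 0, 0.9816], [0, 1, 0], [-0.9816, 0, -0.1908]]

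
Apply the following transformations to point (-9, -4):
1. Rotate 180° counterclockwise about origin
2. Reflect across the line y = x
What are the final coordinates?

Step 1: Rotate 180° → (9, 4)
Step 2: Reflect across line y = x → (4, 9)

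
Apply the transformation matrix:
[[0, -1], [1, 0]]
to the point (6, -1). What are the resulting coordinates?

Matrix multiplication:
[[0, -1], [1, 0]] × [6, -1]ᵀ
= [(0)(6) + (-1)(-1), (1)(6) + (0)(-1)]ᵀ
= [1, 6]ᵀ
Result: (1, 6)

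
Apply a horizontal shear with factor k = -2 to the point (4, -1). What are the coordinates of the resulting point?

Shear matrix for horizontal shear with factor k = -2:
[[1, -2], [0, 1]]
Result: (4, -1) → (6, -1)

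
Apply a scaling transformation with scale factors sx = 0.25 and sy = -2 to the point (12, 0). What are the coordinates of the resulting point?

Scaling matrix:
[[0.25, 0], [0, -2]]
Result: (12 × 0.25, 0 × -2) = (3, 0)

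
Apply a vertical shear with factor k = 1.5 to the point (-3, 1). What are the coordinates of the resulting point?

Shear matrix for vertical shear with factor k = 1.5:
[[1, 0], [1.50, 1]]
Result: (-3, 1) → (-3, -3.5)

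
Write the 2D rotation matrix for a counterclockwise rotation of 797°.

Rotation matrix formula: [[cos θ, -sin θ], [sin θ, cos θ]]
For θ = 797°:
cos(797°) = 0.2250
sin(797°) = 0.9744
Result: [[0.2250, -0.9744], [0.9744, 0.2250]]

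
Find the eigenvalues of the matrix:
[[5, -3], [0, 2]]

Characteristic equation: det(A - λI) = 0
λ² - (trace)λ + (det) = 0
trace = 5 + 2 = 7, det = (5)(2) - (-3)(0) = 10
λ² - (7)λ + (10) = 0
λ = (7 ± √((7)² - 4·(10))) / 2 = (7 ± √9) / 2
Solving: λ = 2, 5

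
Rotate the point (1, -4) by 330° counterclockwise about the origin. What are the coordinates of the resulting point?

Rotation matrix for 330°: [[cos 330°, -sin 330°], [sin 330°, cos 330°]] ≈ [[0.866025, 0.500000], [-0.500000, 0.866025]]
[[0.866025, 0.500000], [-0.500000, 0.866025]] × [1, -4]ᵀ ≈ [-1.1340, -3.9641]ᵀ
Result: (-1.1340, -3.9641)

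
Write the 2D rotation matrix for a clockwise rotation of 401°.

Rotation matrix formula: [[cos θ, -sin θ], [sin θ, cos θ]]
A clockwise rotation by 401° is equivalent to a counterclockwise rotation by -401°.
For θ = -401°:
cos(-401°) = 0.7547
sin(-401°) = -0.6561
Result: [[0.7547, 0.6561], [-0.6561, 0.7547]]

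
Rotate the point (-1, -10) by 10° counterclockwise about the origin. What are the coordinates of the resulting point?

Rotation matrix for 10°: [[cos 10°, -sin 10°], [sin 10°, cos 10°]] ≈ [[0.984808, -0.173648], [0.173648, 0.984808]]
[[0.984808, -0.173648], [0.173648, 0.984808]] × [-1, -10]ᵀ ≈ [0.7517, -10.0217]ᵀ
Result: (0.7517, -10.0217)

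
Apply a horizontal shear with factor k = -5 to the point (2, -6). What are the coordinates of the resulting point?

Shear matrix for horizontal shear with factor k = -5:
[[1, -5], [0, 1]]
Result: (2, -6) → (32, -6)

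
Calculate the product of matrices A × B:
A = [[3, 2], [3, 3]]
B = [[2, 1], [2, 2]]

Matrix multiplication:
C[0][0] = 3×2 + 2×2 = 10
C[0][1] = 3×1 + 2×2 = 7
C[1][0] = 3×2 + 3×2 = 12
C[1][1] = 3×1 + 3×2 = 9
Result: [[10, 7], [12, 9]]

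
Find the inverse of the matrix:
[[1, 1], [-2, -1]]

For [[a,b],[c,d]], inverse = (1/det)·[[d,-b],[-c,a]]
det = (1)(-1) - (1)(-2) = -1 - -2 = 1
Inverse = [[-1, -1], [2, 1]]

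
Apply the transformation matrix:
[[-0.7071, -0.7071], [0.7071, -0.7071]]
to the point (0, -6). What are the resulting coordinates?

Matrix multiplication:
[[-0.7071, -0.7071], [0.7071, -0.7071]] × [0, -6]ᵀ
= [(-0.7071)(0) + (-0.7071)(-6), (0.7071)(0) + (-0.7071)(-6)]ᵀ
= [4.2426, 4.2426]ᵀ
Result: (4.2426, 4.2426)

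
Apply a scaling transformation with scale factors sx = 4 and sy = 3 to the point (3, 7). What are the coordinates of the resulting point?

Scaling matrix:
[[4, 0], [0, 3]]
Result: (3 × 4, 7 × 3) = (12, 21)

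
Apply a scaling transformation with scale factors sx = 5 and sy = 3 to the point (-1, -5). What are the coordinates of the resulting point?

Scaling matrix:
[[5, 0], [0, 3]]
Result: (-1 × 5, -5 × 3) = (-5, -15)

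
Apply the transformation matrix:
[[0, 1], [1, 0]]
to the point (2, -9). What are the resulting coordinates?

Matrix multiplication:
[[0, 1], [1, 0]] × [2, -9]ᵀ
= [(0)(2) + (1)(-9), (1)(2) + (0)(-9)]ᵀ
= [-9, 2]ᵀ
Result: (-9, 2)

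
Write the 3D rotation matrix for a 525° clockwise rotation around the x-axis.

Rotation matrix for clockwise 525° around x-axis:
A clockwise rotation by 525° is a counterclockwise rotation by -525°.
cos(-525°) = -0.9659, sin(-525°) = -0.2588
Result: [[1, 0, 0], [0, -0.9659, 0.2588], [0, -0.2588, -0.9659]]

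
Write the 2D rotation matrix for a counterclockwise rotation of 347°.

Rotation matrix formula: [[cos θ, -sin θ], [sin θ, cos θ]]
For θ = 347°:
cos(347°) = 0.9744
sin(347°) = -0.2250
Result: [[0.9744, 0.2250], [-0.2250, 0.9744]]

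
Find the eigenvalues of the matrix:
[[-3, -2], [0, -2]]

Characteristic equation: det(A - λI) = 0
λ² - (trace)λ + (det) = 0
trace = -3 + -2 = -5, det = (-3)(-2) - (-2)(0) = 6
λ² - (-5)λ + (6) = 0
λ = (-5 ± √((-5)² - 4·(6))) / 2 = (-5 ± √1) / 2
Solving: λ = -3, -2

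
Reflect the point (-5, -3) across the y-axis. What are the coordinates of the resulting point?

Reflection across y-axis: (-5, -3) → (5, -3)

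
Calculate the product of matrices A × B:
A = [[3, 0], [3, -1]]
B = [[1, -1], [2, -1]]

Matrix multiplication:
C[0][0] = 3×1 + 0×2 = 3
C[0][1] = 3×-1 + 0×-1 = -3
C[1][0] = 3×1 + -1×2 = 1
C[1][1] = 3×-1 + -1×-1 = -2
Result: [[3, -3], [1, -2]]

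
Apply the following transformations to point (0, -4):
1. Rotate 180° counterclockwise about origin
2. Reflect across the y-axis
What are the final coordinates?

Step 1: Rotate 180° → (0, 4)
Step 2: Reflect across y-axis → (0, 4)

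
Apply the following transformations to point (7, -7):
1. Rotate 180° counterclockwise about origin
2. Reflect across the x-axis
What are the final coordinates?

Step 1: Rotate 180° → (-7, 7)
Step 2: Reflect across x-axis → (-7, -7)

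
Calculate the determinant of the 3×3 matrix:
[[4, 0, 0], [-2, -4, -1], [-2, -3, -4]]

Expansion along first row:
det = 4·det([[-4,-1],[-3,-4]]) - 0·det([[-2,-1],[-2,-4]]) + 0·det([[-2,-4],[-2,-3]])
    = 4·(-4·-4 - -1·-3) - 0·(-2·-4 - -1·-2) + 0·(-2·-3 - -4·-2)
    = 4·13 - 0·6 + 0·-2
    = 52 + 0 + 0 = 52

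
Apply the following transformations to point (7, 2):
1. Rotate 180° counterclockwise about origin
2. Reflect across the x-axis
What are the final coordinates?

Step 1: Rotate 180° → (-7, -2)
Step 2: Reflect across x-axis → (-7, 2)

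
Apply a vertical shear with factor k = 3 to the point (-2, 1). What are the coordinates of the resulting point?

Shear matrix for vertical shear with factor k = 3:
[[1, 0], [3, 1]]
Result: (-2, 1) → (-2, -5)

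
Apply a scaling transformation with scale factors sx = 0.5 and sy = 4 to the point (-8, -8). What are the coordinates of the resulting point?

Scaling matrix:
[[0.50, 0], [0, 4]]
Result: (-8 × 0.5, -8 × 4) = (-4, -32)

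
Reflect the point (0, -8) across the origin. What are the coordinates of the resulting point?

Reflection across origin: (0, -8) → (0, 8)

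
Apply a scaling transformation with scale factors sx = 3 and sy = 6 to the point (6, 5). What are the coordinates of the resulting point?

Scaling matrix:
[[3, 0], [0, 6]]
Result: (6 × 3, 5 × 6) = (18, 30)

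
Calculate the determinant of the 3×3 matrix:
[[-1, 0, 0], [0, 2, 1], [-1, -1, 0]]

Expansion along first row:
det = -1·det([[2,1],[-1,0]]) - 0·det([[0,1],[-1,0]]) + 0·det([[0,2],[-1,-1]])
    = -1·(2·0 - 1·-1) - 0·(0·0 - 1·-1) + 0·(0·-1 - 2·-1)
    = -1·1 - 0·1 + 0·2
    = -1 + 0 + 0 = -1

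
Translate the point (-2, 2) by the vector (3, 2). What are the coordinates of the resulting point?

Translation by (3, 2) (homogeneous matrix [[1, 0, 3], [0, 1, 2], [0, 0, 1]]):
x' = -2 + 3 = 1
y' = 2 + 2 = 4
Result: (1, 4)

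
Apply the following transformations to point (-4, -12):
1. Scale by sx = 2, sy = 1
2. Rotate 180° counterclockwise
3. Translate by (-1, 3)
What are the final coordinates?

Step 1: Scale → (-8, -12)
Step 2: Rotate 180° → (8, 12)
Step 3: Translate → (7, 15)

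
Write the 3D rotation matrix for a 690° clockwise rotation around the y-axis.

Rotation matrix for clockwise 690° around y-axis:
A clockwise rotation by 690° is a counterclockwise rotation by -690°.
cos(-690°) = √3/2, sin(-690°) = 1/2
Result: [[√3/2, 0, 1/2], [0, 1, 0], [-1/2, 0, √3/2]]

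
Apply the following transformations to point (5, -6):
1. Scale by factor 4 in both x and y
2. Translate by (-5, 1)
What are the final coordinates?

Step 1: Scale (5, -6) by 4 → (20, -24)
Step 2: Translate by (-5, 1) → (15, -23)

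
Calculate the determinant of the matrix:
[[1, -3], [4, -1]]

For a 2×2 matrix [[a, b], [c, d]], det = ad - bc
det = (1)(-1) - (-3)(4) = -1 - -12 = 11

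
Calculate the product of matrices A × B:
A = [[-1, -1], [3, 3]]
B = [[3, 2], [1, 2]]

Matrix multiplication:
C[0][0] = -1×3 + -1×1 = -4
C[0][1] = -1×2 + -1×2 = -4
C[1][0] = 3×3 + 3×1 = 12
C[1][1] = 3×2 + 3×2 = 12
Result: [[-4, -4], [12, 12]]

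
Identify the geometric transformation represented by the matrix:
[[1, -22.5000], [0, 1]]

This matrix represents: horizontal shear with factor -22.5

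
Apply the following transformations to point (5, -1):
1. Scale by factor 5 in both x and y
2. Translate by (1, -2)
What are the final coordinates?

Step 1: Scale (5, -1) by 5 → (25, -5)
Step 2: Translate by (1, -2) → (26, -7)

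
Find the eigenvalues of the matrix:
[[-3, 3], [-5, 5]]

Characteristic equation: det(A - λI) = 0
λ² - (trace)λ + (det) = 0
trace = -3 + 5 = 2, det = (-3)(5) - (3)(-5) = 0
λ² - (2)λ + (0) = 0
λ = (2 ± √((2)² - 4·(0))) / 2 = (2 ± √4) / 2
Solving: λ = 0, 2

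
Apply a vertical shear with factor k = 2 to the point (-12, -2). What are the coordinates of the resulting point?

Shear matrix for vertical shear with factor k = 2:
[[1, 0], [2, 1]]
Result: (-12, -2) → (-12, -26)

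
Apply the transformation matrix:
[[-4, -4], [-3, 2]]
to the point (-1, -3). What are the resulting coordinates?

Matrix multiplication:
[[-4, -4], [-3, 2]] × [-1, -3]ᵀ
= [(-4)(-1) + (-4)(-3), (-3)(-1) + (2)(-3)]ᵀ
= [16, -3]ᵀ
Result: (16, -3)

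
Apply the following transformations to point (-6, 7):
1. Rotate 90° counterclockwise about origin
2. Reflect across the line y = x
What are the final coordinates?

Step 1: Rotate 90° → (-7, -6)
Step 2: Reflect across line y = x → (-6, -7)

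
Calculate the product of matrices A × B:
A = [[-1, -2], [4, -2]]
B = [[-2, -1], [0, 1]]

Matrix multiplication:
C[0][0] = -1×-2 + -2×0 = 2
C[0][1] = -1×-1 + -2×1 = -1
C[1][0] = 4×-2 + -2×0 = -8
C[1][1] = 4×-1 + -2×1 = -6
Result: [[2, -1], [-8, -6]]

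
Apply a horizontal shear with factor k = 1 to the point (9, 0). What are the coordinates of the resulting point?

Shear matrix for horizontal shear with factor k = 1:
[[1, 1], [0, 1]]
Result: (9, 0) → (9, 0)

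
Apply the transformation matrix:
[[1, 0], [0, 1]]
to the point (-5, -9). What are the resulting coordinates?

Matrix multiplication:
[[1, 0], [0, 1]] × [-5, -9]ᵀ
= [(1)(-5) + (0)(-9), (0)(-5) + (1)(-9)]ᵀ
= [-5, -9]ᵀ
Result: (-5, -9)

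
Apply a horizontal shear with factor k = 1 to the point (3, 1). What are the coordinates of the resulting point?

Shear matrix for horizontal shear with factor k = 1:
[[1, 1], [0, 1]]
Result: (3, 1) → (4, 1)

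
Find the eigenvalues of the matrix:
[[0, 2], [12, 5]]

Characteristic equation: det(A - λI) = 0
λ² - (trace)λ + (det) = 0
trace = 0 + 5 = 5, det = (0)(5) - (2)(12) = -24
λ² - (5)λ + (-24) = 0
λ = (5 ± √((5)² - 4·(-24))) / 2 = (5 ± √121) / 2
Solving: λ = -3, 8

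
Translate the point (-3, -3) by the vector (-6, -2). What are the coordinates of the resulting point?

Translation by (-6, -2) (homogeneous matrix [[1, 0, -6], [0, 1, -2], [0, 0, 1]]):
x' = -3 + -6 = -9
y' = -3 + -2 = -5
Result: (-9, -5)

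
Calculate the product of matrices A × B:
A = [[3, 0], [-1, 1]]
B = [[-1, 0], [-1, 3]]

Matrix multiplication:
C[0][0] = 3×-1 + 0×-1 = -3
C[0][1] = 3×0 + 0×3 = 0
C[1][0] = -1×-1 + 1×-1 = 0
C[1][1] = -1×0 + 1×3 = 3
Result: [[-3, 0], [0, 3]]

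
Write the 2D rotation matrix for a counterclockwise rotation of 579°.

Rotation matrix formula: [[cos θ, -sin θ], [sin θ, cos θ]]
For θ = 579°:
cos(579°) = -0.7771
sin(579°) = -0.6293
Result: [[-0.7771, 0.6293], [-0.6293, -0.7771]]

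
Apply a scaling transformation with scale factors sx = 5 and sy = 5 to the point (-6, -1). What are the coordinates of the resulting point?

Scaling matrix:
[[5, 0], [0, 5]]
Result: (-6 × 5, -1 × 5) = (-30, -5)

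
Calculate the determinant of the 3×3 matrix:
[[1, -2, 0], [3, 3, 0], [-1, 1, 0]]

Expansion along first row:
det = 1·det([[3,0],[1,0]]) - -2·det([[3,0],[-1,0]]) + 0·det([[3,3],[-1,1]])
    = 1·(3·0 - 0·1) - -2·(3·0 - 0·-1) + 0·(3·1 - 3·-1)
    = 1·0 - -2·0 + 0·6
    = 0 + 0 + 0 = 0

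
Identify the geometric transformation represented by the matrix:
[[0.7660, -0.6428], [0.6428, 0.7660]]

This matrix represents: rotation by 40° counterclockwise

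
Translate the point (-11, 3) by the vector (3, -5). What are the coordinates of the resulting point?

Translation by (3, -5) (homogeneous matrix [[1, 0, 3], [0, 1, -5], [0, 0, 1]]):
x' = -11 + 3 = -8
y' = 3 + -5 = -2
Result: (-8, -2)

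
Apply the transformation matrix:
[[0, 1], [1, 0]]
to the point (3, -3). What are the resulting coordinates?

Matrix multiplication:
[[0, 1], [1, 0]] × [3, -3]ᵀ
= [(0)(3) + (1)(-3), (1)(3) + (0)(-3)]ᵀ
= [-3, 3]ᵀ
Result: (-3, 3)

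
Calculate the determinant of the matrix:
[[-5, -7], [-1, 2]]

For a 2×2 matrix [[a, b], [c, d]], det = ad - bc
det = (-5)(2) - (-7)(-1) = -10 - 7 = -17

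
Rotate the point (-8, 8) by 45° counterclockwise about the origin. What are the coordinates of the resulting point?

Rotation matrix for 45°: [[cos 45°, -sin 45°], [sin 45°, cos 45°]] ≈ [[0.707107, -0.707107], [0.707107, 0.707107]]
[[0.707107, -0.707107], [0.707107, 0.707107]] × [-8, 8]ᵀ ≈ [-11.3137, 0]ᵀ
Result: (-11.3137, 0)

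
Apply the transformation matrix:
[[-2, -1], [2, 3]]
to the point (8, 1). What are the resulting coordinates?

Matrix multiplication:
[[-2, -1], [2, 3]] × [8, 1]ᵀ
= [(-2)(8) + (-1)(1), (2)(8) + (3)(1)]ᵀ
= [-17, 19]ᵀ
Result: (-17, 19)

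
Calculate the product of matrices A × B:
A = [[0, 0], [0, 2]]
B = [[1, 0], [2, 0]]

Matrix multiplication:
C[0][0] = 0×1 + 0×2 = 0
C[0][1] = 0×0 + 0×0 = 0
C[1][0] = 0×1 + 2×2 = 4
C[1][1] = 0×0 + 2×0 = 0
Result: [[0, 0], [4, 0]]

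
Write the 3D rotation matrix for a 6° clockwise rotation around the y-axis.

Rotation matrix for clockwise 6° around y-axis:
A clockwise rotation by 6° is a counterclockwise rotation by -6°.
cos(-6°) = 0.9945, sin(-6°) = -0.1045
Result: [[0.9945, 0, -0.1045], [0, 1, 0], [0.1045, 0, 0.9945]]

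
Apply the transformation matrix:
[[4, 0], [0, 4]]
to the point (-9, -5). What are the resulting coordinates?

Matrix multiplication:
[[4, 0], [0, 4]] × [-9, -5]ᵀ
= [(4)(-9) + (0)(-5), (0)(-9) + (4)(-5)]ᵀ
= [-36, -20]ᵀ
Result: (-36, -20)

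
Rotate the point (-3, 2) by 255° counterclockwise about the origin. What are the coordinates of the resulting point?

Rotation matrix for 255°: [[cos 255°, -sin 255°], [sin 255°, cos 255°]] ≈ [[-0.258819, 0.965926], [-0.965926, -0.258819]]
[[-0.258819, 0.965926], [-0.965926, -0.258819]] × [-3, 2]ᵀ ≈ [2.7083, 2.3801]ᵀ
Result: (2.7083, 2.3801)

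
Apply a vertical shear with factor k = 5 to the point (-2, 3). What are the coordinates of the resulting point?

Shear matrix for vertical shear with factor k = 5:
[[1, 0], [5, 1]]
Result: (-2, 3) → (-2, -7)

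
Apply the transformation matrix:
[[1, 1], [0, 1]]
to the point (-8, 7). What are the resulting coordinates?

Matrix multiplication:
[[1, 1], [0, 1]] × [-8, 7]ᵀ
= [(1)(-8) + (1)(7), (0)(-8) + (1)(7)]ᵀ
= [-1, 7]ᵀ
Result: (-1, 7)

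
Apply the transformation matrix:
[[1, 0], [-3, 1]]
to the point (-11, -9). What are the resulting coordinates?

Matrix multiplication:
[[1, 0], [-3, 1]] × [-11, -9]ᵀ
= [(1)(-11) + (0)(-9), (-3)(-11) + (1)(-9)]ᵀ
= [-11, 24]ᵀ
Result: (-11, 24)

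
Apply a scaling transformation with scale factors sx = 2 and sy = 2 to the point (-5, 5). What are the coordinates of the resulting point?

Scaling matrix:
[[2, 0], [0, 2]]
Result: (-5 × 2, 5 × 2) = (-10, 10)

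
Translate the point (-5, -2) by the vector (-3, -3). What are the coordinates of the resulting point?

Translation by (-3, -3) (homogeneous matrix [[1, 0, -3], [0, 1, -3], [0, 0, 1]]):
x' = -5 + -3 = -8
y' = -2 + -3 = -5
Result: (-8, -5)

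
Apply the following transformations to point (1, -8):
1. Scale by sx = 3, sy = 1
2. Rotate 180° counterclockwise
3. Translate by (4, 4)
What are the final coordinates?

Step 1: Scale → (3, -8)
Step 2: Rotate 180° → (-3, 8)
Step 3: Translate → (1, 12)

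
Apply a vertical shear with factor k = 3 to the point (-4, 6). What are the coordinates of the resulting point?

Shear matrix for vertical shear with factor k = 3:
[[1, 0], [3, 1]]
Result: (-4, 6) → (-4, -6)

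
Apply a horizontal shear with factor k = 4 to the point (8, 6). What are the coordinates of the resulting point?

Shear matrix for horizontal shear with factor k = 4:
[[1, 4], [0, 1]]
Result: (8, 6) → (32, 6)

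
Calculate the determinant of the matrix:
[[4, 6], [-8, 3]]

For a 2×2 matrix [[a, b], [c, d]], det = ad - bc
det = (4)(3) - (6)(-8) = 12 - -48 = 60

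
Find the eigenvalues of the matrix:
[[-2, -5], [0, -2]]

Characteristic equation: det(A - λI) = 0
λ² - (trace)λ + (det) = 0
trace = -2 + -2 = -4, det = (-2)(-2) - (-5)(0) = 4
λ² - (-4)λ + (4) = 0
λ = (-4 ± √((-4)² - 4·(4))) / 2 = (-4 ± √0) / 2
Solving: λ = -2, -2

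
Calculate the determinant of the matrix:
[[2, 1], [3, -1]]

For a 2×2 matrix [[a, b], [c, d]], det = ad - bc
det = (2)(-1) - (1)(3) = -2 - 3 = -5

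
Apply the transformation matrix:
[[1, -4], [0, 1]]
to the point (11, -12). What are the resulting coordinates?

Matrix multiplication:
[[1, -4], [0, 1]] × [11, -12]ᵀ
= [(1)(11) + (-4)(-12), (0)(11) + (1)(-12)]ᵀ
= [59, -12]ᵀ
Result: (59, -12)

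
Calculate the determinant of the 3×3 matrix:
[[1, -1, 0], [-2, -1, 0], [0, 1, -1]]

Expansion along first row:
det = 1·det([[-1,0],[1,-1]]) - -1·det([[-2,0],[0,-1]]) + 0·det([[-2,-1],[0,1]])
    = 1·(-1·-1 - 0·1) - -1·(-2·-1 - 0·0) + 0·(-2·1 - -1·0)
    = 1·1 - -1·2 + 0·-2
    = 1 + 2 + 0 = 3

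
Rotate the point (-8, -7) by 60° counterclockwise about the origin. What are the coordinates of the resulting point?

Rotation matrix for 60°: [[cos 60°, -sin 60°], [sin 60°, cos 60°]] ≈ [[0.500000, -0.866025], [0.866025, 0.500000]]
[[0.500000, -0.866025], [0.866025, 0.500000]] × [-8, -7]ᵀ ≈ [2.0622, -10.4282]ᵀ
Result: (2.0622, -10.4282)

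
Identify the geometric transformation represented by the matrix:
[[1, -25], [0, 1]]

This matrix represents: horizontal shear with factor -25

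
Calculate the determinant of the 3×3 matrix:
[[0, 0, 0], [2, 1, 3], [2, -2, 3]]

Expansion along first row:
det = 0·det([[1,3],[-2,3]]) - 0·det([[2,3],[2,3]]) + 0·det([[2,1],[2,-2]])
    = 0·(1·3 - 3·-2) - 0·(2·3 - 3·2) + 0·(2·-2 - 1·2)
    = 0·9 - 0·0 + 0·-6
    = 0 + 0 + 0 = 0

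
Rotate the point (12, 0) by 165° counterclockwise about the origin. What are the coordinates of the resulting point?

Rotation matrix for 165°: [[cos 165°, -sin 165°], [sin 165°, cos 165°]] ≈ [[-0.965926, -0.258819], [0.258819, -0.965926]]
[[-0.965926, -0.258819], [0.258819, -0.965926]] × [12, 0]ᵀ ≈ [-11.5911, 3.1058]ᵀ
Result: (-11.5911, 3.1058)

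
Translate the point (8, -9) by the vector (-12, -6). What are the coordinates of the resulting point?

Translation by (-12, -6) (homogeneous matrix [[1, 0, -12], [0, 1, -6], [0, 0, 1]]):
x' = 8 + -12 = -4
y' = -9 + -6 = -15
Result: (-4, -15)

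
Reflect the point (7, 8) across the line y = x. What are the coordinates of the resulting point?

Reflection across line y = x: (7, 8) → (8, 7)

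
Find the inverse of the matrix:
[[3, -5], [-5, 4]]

For [[a,b],[c,d]], inverse = (1/det)·[[d,-b],[-c,a]]
det = (3)(4) - (-5)(-5) = 12 - 25 = -13
Inverse = (1/-13)·[[4, 5], [5, 3]]
= [[-4/13, -5/13], [-5/13, -3/13]]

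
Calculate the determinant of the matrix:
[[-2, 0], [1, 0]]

For a 2×2 matrix [[a, b], [c, d]], det = ad - bc
det = (-2)(0) - (0)(1) = 0 - 0 = 0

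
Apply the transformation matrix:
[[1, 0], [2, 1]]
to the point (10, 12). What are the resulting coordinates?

Matrix multiplication:
[[1, 0], [2, 1]] × [10, 12]ᵀ
= [(1)(10) + (0)(12), (2)(10) + (1)(12)]ᵀ
= [10, 32]ᵀ
Result: (10, 32)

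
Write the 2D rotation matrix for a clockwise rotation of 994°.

Rotation matrix formula: [[cos θ, -sin θ], [sin θ, cos θ]]
A clockwise rotation by 994° is equivalent to a counterclockwise rotation by -994°.
For θ = -994°:
cos(-994°) = 0.0698
sin(-994°) = 0.9976
Result: [[0.0698, -0.9976], [0.9976, 0.0698]]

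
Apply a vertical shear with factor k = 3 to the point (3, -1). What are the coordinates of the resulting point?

Shear matrix for vertical shear with factor k = 3:
[[1, 0], [3, 1]]
Result: (3, -1) → (3, 8)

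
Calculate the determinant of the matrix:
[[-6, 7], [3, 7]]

For a 2×2 matrix [[a, b], [c, d]], det = ad - bc
det = (-6)(7) - (7)(3) = -42 - 21 = -63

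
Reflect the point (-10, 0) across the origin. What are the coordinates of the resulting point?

Reflection across origin: (-10, 0) → (10, 0)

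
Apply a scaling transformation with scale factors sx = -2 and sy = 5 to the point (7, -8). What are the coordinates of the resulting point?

Scaling matrix:
[[-2, 0], [0, 5]]
Result: (7 × -2, -8 × 5) = (-14, -40)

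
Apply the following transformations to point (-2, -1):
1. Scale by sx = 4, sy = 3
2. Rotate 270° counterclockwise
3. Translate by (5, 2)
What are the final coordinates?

Step 1: Scale → (-8, -3)
Step 2: Rotate 270° → (-3, 8)
Step 3: Translate → (2, 10)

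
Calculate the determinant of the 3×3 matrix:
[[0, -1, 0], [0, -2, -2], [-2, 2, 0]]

Expansion along first row:
det = 0·det([[-2,-2],[2,0]]) - -1·det([[0,-2],[-2,0]]) + 0·det([[0,-2],[-2,2]])
    = 0·(-2·0 - -2·2) - -1·(0·0 - -2·-2) + 0·(0·2 - -2·-2)
    = 0·4 - -1·-4 + 0·-4
    = 0 + -4 + 0 = -4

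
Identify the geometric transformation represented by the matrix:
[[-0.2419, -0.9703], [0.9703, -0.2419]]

This matrix represents: rotation by 104° counterclockwise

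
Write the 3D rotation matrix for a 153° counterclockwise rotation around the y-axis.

Rotation matrix for counterclockwise 153° around y-axis:
cos(153°) = -0.8910, sin(153°) = 0.4540
Result: [[-0.8910, 0, 0.4540], [0, 1, 0], [-0.4540, 0, -0.8910]]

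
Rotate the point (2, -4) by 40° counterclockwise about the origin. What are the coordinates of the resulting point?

Rotation matrix for 40°: [[cos 40°, -sin 40°], [sin 40°, cos 40°]] ≈ [[0.766044, -0.642788], [0.642788, 0.766044]]
[[0.766044, -0.642788], [0.642788, 0.766044]] × [2, -4]ᵀ ≈ [4.1032, -1.7786]ᵀ
Result: (4.1032, -1.7786)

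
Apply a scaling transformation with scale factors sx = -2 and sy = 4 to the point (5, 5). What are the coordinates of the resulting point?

Scaling matrix:
[[-2, 0], [0, 4]]
Result: (5 × -2, 5 × 4) = (-10, 20)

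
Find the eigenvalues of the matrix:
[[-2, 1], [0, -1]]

Characteristic equation: det(A - λI) = 0
λ² - (trace)λ + (det) = 0
trace = -2 + -1 = -3, det = (-2)(-1) - (1)(0) = 2
λ² - (-3)λ + (2) = 0
λ = (-3 ± √((-3)² - 4·(2))) / 2 = (-3 ± √1) / 2
Solving: λ = -2, -1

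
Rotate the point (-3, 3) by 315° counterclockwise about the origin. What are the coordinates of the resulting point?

Rotation matrix for 315°: [[cos 315°, -sin 315°], [sin 315°, cos 315°]] ≈ [[0.707107, 0.707107], [-0.707107, 0.707107]]
[[0.707107, 0.707107], [-0.707107, 0.707107]] × [-3, 3]ᵀ ≈ [0, 4.2426]ᵀ
Result: (0, 4.2426)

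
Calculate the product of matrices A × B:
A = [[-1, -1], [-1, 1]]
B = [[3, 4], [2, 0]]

Matrix multiplication:
C[0][0] = -1×3 + -1×2 = -5
C[0][1] = -1×4 + -1×0 = -4
C[1][0] = -1×3 + 1×2 = -1
C[1][1] = -1×4 + 1×0 = -4
Result: [[-5, -4], [-1, -4]]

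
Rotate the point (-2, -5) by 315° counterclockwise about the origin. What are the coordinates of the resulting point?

Rotation matrix for 315°: [[cos 315°, -sin 315°], [sin 315°, cos 315°]] ≈ [[0.707107, 0.707107], [-0.707107, 0.707107]]
[[0.707107, 0.707107], [-0.707107, 0.707107]] × [-2, -5]ᵀ ≈ [-4.9497, -2.1213]ᵀ
Result: (-4.9497, -2.1213)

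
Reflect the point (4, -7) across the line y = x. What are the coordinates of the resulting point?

Reflection across line y = x: (4, -7) → (-7, 4)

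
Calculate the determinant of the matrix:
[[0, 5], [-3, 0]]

For a 2×2 matrix [[a, b], [c, d]], det = ad - bc
det = (0)(0) - (5)(-3) = 0 - -15 = 15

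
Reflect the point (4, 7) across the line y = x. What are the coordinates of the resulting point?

Reflection across line y = x: (4, 7) → (7, 4)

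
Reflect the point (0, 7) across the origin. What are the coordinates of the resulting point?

Reflection across origin: (0, 7) → (0, -7)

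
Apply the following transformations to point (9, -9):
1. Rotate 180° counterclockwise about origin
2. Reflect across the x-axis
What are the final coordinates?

Step 1: Rotate 180° → (-9, 9)
Step 2: Reflect across x-axis → (-9, -9)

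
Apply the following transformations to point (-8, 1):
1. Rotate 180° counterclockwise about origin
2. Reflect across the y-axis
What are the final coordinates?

Step 1: Rotate 180° → (8, -1)
Step 2: Reflect across y-axis → (-8, -1)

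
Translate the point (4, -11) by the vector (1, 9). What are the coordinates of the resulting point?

Translation by (1, 9) (homogeneous matrix [[1, 0, 1], [0, 1, 9], [0, 0, 1]]):
x' = 4 + 1 = 5
y' = -11 + 9 = -2
Result: (5, -2)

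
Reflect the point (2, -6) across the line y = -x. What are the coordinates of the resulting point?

Reflection across line y = -x: (2, -6) → (6, -2)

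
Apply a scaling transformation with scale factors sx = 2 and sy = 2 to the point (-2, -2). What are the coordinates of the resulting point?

Scaling matrix:
[[2, 0], [0, 2]]
Result: (-2 × 2, -2 × 2) = (-4, -4)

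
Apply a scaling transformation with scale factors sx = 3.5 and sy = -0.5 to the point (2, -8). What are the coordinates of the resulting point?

Scaling matrix:
[[3.50, 0], [0, -0.50]]
Result: (2 × 3.5, -8 × -0.5) = (7, 4)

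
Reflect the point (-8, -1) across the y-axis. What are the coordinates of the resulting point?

Reflection across y-axis: (-8, -1) → (8, -1)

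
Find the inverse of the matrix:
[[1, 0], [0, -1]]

For [[a,b],[c,d]], inverse = (1/det)·[[d,-b],[-c,a]]
det = (1)(-1) - (0)(0) = -1 - 0 = -1
Inverse = (1/-1)·[[-1, 0], [0, 1]]
= [[1, 0], [0, -1]]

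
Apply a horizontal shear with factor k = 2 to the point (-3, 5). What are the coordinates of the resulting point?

Shear matrix for horizontal shear with factor k = 2:
[[1, 2], [0, 1]]
Result: (-3, 5) → (7, 5)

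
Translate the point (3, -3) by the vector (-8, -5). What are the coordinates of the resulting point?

Translation by (-8, -5) (homogeneous matrix [[1, 0, -8], [0, 1, -5], [0, 0, 1]]):
x' = 3 + -8 = -5
y' = -3 + -5 = -8
Result: (-5, -8)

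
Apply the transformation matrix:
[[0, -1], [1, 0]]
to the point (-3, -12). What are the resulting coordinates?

Matrix multiplication:
[[0, -1], [1, 0]] × [-3, -12]ᵀ
= [(0)(-3) + (-1)(-12), (1)(-3) + (0)(-12)]ᵀ
= [12, -3]ᵀ
Result: (12, -3)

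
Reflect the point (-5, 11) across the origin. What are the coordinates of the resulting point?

Reflection across origin: (-5, 11) → (5, -11)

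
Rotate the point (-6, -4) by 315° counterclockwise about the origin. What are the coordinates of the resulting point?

Rotation matrix for 315°: [[cos 315°, -sin 315°], [sin 315°, cos 315°]] ≈ [[0.707107, 0.707107], [-0.707107, 0.707107]]
[[0.707107, 0.707107], [-0.707107, 0.707107]] × [-6, -4]ᵀ ≈ [-7.0711, 1.4142]ᵀ
Result: (-7.0711, 1.4142)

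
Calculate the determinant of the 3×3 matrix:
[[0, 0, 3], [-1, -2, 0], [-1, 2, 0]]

Expansion along first row:
det = 0·det([[-2,0],[2,0]]) - 0·det([[-1,0],[-1,0]]) + 3·det([[-1,-2],[-1,2]])
    = 0·(-2·0 - 0·2) - 0·(-1·0 - 0·-1) + 3·(-1·2 - -2·-1)
    = 0·0 - 0·0 + 3·-4
    = 0 + 0 + -12 = -12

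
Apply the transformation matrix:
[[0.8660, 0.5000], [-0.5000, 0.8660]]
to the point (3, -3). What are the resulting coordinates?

Matrix multiplication:
[[0.8660, 0.5000], [-0.5000, 0.8660]] × [3, -3]ᵀ
= [(0.8660)(3) + (0.5000)(-3), (-0.5000)(3) + (0.8660)(-3)]ᵀ
= [1.0980, -4.0980]ᵀ
Result: (1.0980, -4.0980)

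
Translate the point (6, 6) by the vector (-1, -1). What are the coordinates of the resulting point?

Translation by (-1, -1) (homogeneous matrix [[1, 0, -1], [0, 1, -1], [0, 0, 1]]):
x' = 6 + -1 = 5
y' = 6 + -1 = 5
Result: (5, 5)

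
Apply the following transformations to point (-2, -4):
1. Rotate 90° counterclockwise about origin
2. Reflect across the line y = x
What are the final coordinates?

Step 1: Rotate 90° → (4, -2)
Step 2: Reflect across line y = x → (-2, 4)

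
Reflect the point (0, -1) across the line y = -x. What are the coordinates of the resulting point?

Reflection across line y = -x: (0, -1) → (1, 0)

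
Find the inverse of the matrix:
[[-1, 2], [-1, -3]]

For [[a,b],[c,d]], inverse = (1/det)·[[d,-b],[-c,a]]
det = (-1)(-3) - (2)(-1) = 3 - -2 = 5
Inverse = (1/5)·[[-3, -2], [1, -1]]
= [[-3/5, -2/5], [1/5, -1/5]]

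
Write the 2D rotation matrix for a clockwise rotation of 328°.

Rotation matrix formula: [[cos θ, -sin θ], [sin θ, cos θ]]
A clockwise rotation by 328° is equivalent to a counterclockwise rotation by -328°.
For θ = -328°:
cos(-328°) = 0.8480
sin(-328°) = 0.5299
Result: [[0.8480, -0.5299], [0.5299, 0.8480]]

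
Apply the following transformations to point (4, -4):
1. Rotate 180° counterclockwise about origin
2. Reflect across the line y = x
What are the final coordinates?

Step 1: Rotate 180° → (-4, 4)
Step 2: Reflect across line y = x → (4, -4)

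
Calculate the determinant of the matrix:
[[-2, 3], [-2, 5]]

For a 2×2 matrix [[a, b], [c, d]], det = ad - bc
det = (-2)(5) - (3)(-2) = -10 - -6 = -4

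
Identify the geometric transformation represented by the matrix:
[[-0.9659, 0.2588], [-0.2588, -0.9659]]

This matrix represents: rotation by 195° counterclockwise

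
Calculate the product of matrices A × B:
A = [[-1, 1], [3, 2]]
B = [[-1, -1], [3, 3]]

Matrix multiplication:
C[0][0] = -1×-1 + 1×3 = 4
C[0][1] = -1×-1 + 1×3 = 4
C[1][0] = 3×-1 + 2×3 = 3
C[1][1] = 3×-1 + 2×3 = 3
Result: [[4, 4], [3, 3]]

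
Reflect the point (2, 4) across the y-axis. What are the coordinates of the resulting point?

Reflection across y-axis: (2, 4) → (-2, 4)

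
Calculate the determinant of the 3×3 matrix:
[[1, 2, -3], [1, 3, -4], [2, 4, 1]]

Expansion along first row:
det = 1·det([[3,-4],[4,1]]) - 2·det([[1,-4],[2,1]]) + -3·det([[1,3],[2,4]])
    = 1·(3·1 - -4·4) - 2·(1·1 - -4·2) + -3·(1·4 - 3·2)
    = 1·19 - 2·9 + -3·-2
    = 19 + -18 + 6 = 7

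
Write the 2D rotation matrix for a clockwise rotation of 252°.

Rotation matrix formula: [[cos θ, -sin θ], [sin θ, cos θ]]
A clockwise rotation by 252° is equivalent to a counterclockwise rotation by -252°.
For θ = -252°:
cos(-252°) = -0.3090
sin(-252°) = 0.9511
Result: [[-0.3090, -0.9511], [0.9511, -0.3090]]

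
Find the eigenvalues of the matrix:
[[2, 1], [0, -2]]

Characteristic equation: det(A - λI) = 0
λ² - (trace)λ + (det) = 0
trace = 2 + -2 = 0, det = (2)(-2) - (1)(0) = -4
λ² - (0)λ + (-4) = 0
λ = (0 ± √((0)² - 4·(-4))) / 2 = (0 ± √16) / 2
Solving: λ = -2, 2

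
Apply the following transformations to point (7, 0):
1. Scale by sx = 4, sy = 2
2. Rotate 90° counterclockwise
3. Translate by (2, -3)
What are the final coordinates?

Step 1: Scale → (28, 0)
Step 2: Rotate 90° → (0, 28)
Step 3: Translate → (2, 25)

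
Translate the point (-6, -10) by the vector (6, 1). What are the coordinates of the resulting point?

Translation by (6, 1) (homogeneous matrix [[1, 0, 6], [0, 1, 1], [0, 0, 1]]):
x' = -6 + 6 = 0
y' = -10 + 1 = -9
Result: (0, -9)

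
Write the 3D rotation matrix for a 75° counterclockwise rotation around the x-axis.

Rotation matrix for counterclockwise 75° around x-axis:
cos(75°) = 0.2588, sin(75°) = 0.9659
Result: [[1, 0, 0], [0, 0.2588, -0.9659], [0, 0.9659, 0.2588]]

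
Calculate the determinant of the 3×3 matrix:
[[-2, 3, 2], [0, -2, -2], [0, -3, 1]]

Expansion along first row:
det = -2·det([[-2,-2],[-3,1]]) - 3·det([[0,-2],[0,1]]) + 2·det([[0,-2],[0,-3]])
    = -2·(-2·1 - -2·-3) - 3·(0·1 - -2·0) + 2·(0·-3 - -2·0)
    = -2·-8 - 3·0 + 2·0
    = 16 + 0 + 0 = 16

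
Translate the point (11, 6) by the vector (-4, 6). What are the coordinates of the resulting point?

Translation by (-4, 6) (homogeneous matrix [[1, 0, -4], [0, 1, 6], [0, 0, 1]]):
x' = 11 + -4 = 7
y' = 6 + 6 = 12
Result: (7, 12)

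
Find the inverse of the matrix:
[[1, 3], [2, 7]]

For [[a,b],[c,d]], inverse = (1/det)·[[d,-b],[-c,a]]
det = (1)(7) - (3)(2) = 7 - 6 = 1
Inverse = [[7, -3], [-2, 1]]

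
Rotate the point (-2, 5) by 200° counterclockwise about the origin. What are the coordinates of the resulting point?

Rotation matrix for 200°: [[cos 200°, -sin 200°], [sin 200°, cos 200°]] ≈ [[-0.939693, 0.342020], [-0.342020, -0.939693]]
[[-0.939693, 0.342020], [-0.342020, -0.939693]] × [-2, 5]ᵀ ≈ [3.5895, -4.0144]ᵀ
Result: (3.5895, -4.0144)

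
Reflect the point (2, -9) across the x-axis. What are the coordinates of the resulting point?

Reflection across x-axis: (2, -9) → (2, 9)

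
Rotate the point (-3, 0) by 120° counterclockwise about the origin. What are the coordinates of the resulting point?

Rotation matrix for 120°: [[cos 120°, -sin 120°], [sin 120°, cos 120°]] ≈ [[-0.500000, -0.866025], [0.866025, -0.500000]]
[[-0.500000, -0.866025], [0.866025, -0.500000]] × [-3, 0]ᵀ ≈ [1.5000, -2.5981]ᵀ
Result: (1.5000, -2.5981)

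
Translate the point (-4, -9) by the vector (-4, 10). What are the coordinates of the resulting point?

Translation by (-4, 10) (homogeneous matrix [[1, 0, -4], [0, 1, 10], [0, 0, 1]]):
x' = -4 + -4 = -8
y' = -9 + 10 = 1
Result: (-8, 1)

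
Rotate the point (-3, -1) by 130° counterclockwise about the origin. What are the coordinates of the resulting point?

Rotation matrix for 130°: [[cos 130°, -sin 130°], [sin 130°, cos 130°]] ≈ [[-0.642788, -0.766044], [0.766044, -0.642788]]
[[-0.642788, -0.766044], [0.766044, -0.642788]] × [-3, -1]ᵀ ≈ [2.6944, -1.6553]ᵀ
Result: (2.6944, -1.6553)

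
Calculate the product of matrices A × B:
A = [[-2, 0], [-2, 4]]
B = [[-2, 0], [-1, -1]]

Matrix multiplication:
C[0][0] = -2×-2 + 0×-1 = 4
C[0][1] = -2×0 + 0×-1 = 0
C[1][0] = -2×-2 + 4×-1 = 0
C[1][1] = -2×0 + 4×-1 = -4
Result: [[4, 0], [0, -4]]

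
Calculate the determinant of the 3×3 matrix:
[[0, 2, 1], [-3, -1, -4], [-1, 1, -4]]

Expansion along first row:
det = 0·det([[-1,-4],[1,-4]]) - 2·det([[-3,-4],[-1,-4]]) + 1·det([[-3,-1],[-1,1]])
    = 0·(-1·-4 - -4·1) - 2·(-3·-4 - -4·-1) + 1·(-3·1 - -1·-1)
    = 0·8 - 2·8 + 1·-4
    = 0 + -16 + -4 = -20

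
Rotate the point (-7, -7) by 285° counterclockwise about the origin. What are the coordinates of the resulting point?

Rotation matrix for 285°: [[cos 285°, -sin 285°], [sin 285°, cos 285°]] ≈ [[0.258819, 0.965926], [-0.965926, 0.258819]]
[[0.258819, 0.965926], [-0.965926, 0.258819]] × [-7, -7]ᵀ ≈ [-8.5732, 4.9497]ᵀ
Result: (-8.5732, 4.9497)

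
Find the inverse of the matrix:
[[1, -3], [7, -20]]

For [[a,b],[c,d]], inverse = (1/det)·[[d,-b],[-c,a]]
det = (1)(-20) - (-3)(7) = -20 - -21 = 1
Inverse = [[-20, 3], [-7, 1]]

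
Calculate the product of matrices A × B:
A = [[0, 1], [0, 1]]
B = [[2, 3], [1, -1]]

Matrix multiplication:
C[0][0] = 0×2 + 1×1 = 1
C[0][1] = 0×3 + 1×-1 = -1
C[1][0] = 0×2 + 1×1 = 1
C[1][1] = 0×3 + 1×-1 = -1
Result: [[1, -1], [1, -1]]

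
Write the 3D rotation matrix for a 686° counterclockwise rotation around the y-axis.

Rotation matrix for counterclockwise 686° around y-axis:
cos(686°) = 0.8290, sin(686°) = -0.5592
Result: [[0.8290, 0, -0.5592], [0, 1, 0], [0.5592, 0, 0.8290]]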